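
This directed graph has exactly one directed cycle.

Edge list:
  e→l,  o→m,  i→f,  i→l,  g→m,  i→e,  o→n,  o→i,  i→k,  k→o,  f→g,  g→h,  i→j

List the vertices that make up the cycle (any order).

i, k, o

DFS with gray/black marking from i:
i gray
  k gray
    o gray
      n gray
      n black
      m gray
      m black
      o→i: i is gray → back edge
Back edge closes the cycle i → k → o → i; its vertices are {i, k, o}.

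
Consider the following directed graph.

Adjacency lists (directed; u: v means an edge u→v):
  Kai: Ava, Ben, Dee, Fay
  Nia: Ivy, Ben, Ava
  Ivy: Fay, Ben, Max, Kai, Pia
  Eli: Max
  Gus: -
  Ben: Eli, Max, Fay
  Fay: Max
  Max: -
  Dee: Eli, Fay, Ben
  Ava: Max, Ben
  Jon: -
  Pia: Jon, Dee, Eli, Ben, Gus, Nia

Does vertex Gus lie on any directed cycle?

No

Gus lies on a cycle iff there is a path from Gus back to itself.
Exploring from Gus, it never reaches itself; equivalently, its strongly connected component is a singleton.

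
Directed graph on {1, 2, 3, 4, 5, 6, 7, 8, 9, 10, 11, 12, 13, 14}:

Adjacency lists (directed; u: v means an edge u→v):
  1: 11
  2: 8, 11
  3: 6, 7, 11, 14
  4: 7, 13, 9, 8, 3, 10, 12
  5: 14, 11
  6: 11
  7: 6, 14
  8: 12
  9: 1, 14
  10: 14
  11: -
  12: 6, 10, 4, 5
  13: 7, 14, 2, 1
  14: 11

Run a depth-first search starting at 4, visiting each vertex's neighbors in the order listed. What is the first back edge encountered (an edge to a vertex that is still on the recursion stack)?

DFS from 4 (visiting each vertex's neighbors in the order listed); mark gray on enter, black on exit:
4 gray
  7 gray
    6 gray
      11 gray
      11 black
    6 black
    14 gray
      14→11: 11 black — skip
    14 black
  7 black
  13 gray
    13→7: 7 black — skip
    13→14: 14 black — skip
    2 gray
      8 gray
        12 gray
          12→6: 6 black — skip
          10 gray
            10→14: 14 black — skip
          10 black
          12→4: 4 is gray → back edge
First back edge: 12 → 4.

12->4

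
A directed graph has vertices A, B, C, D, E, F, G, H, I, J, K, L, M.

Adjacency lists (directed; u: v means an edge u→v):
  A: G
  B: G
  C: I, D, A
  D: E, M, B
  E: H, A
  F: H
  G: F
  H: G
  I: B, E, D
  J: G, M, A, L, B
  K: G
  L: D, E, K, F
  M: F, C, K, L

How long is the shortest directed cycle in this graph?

For each vertex v, BFS finds the shortest path from v back to v.
The shortest such closed walk is M → C → D → M, length 3.

3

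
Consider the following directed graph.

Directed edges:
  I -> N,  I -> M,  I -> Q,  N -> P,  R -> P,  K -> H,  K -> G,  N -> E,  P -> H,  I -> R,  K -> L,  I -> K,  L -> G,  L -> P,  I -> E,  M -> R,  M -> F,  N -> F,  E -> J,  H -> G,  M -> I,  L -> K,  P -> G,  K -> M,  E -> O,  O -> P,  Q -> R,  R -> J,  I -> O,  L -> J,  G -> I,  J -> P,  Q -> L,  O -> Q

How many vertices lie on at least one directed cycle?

13

A vertex is on a directed cycle iff it belongs to a strongly connected component of size ≥ 2 (or has a self-loop).
The vertices on cycles are {E, G, H, I, J, K, L, M, N, O, P, Q, R} — 13 in total.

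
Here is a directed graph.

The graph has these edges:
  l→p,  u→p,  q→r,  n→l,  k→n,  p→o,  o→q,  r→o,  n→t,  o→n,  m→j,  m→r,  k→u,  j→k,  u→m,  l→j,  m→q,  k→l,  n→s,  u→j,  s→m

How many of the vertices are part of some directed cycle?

11

A vertex is on a directed cycle iff it belongs to a strongly connected component of size ≥ 2 (or has a self-loop).
The vertices on cycles are {j, k, l, m, n, o, p, q, r, s, u} — 11 in total.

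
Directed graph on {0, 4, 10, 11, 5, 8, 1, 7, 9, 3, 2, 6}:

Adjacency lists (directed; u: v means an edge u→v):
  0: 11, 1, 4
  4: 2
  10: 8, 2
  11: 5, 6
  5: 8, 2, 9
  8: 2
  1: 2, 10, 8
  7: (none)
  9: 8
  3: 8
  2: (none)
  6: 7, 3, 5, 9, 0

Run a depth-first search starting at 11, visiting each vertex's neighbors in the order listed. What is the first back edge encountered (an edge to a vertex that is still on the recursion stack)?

0→11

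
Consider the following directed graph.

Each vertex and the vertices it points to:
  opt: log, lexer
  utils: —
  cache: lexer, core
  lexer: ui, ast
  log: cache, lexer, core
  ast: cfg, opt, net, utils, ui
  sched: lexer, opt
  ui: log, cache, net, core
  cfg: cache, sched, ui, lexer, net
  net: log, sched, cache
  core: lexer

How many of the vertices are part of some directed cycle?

10

A vertex is on a directed cycle iff it belongs to a strongly connected component of size ≥ 2 (or has a self-loop).
The vertices on cycles are {ui, ast, cfg, log, net, opt, core, cache, lexer, sched} — 10 in total.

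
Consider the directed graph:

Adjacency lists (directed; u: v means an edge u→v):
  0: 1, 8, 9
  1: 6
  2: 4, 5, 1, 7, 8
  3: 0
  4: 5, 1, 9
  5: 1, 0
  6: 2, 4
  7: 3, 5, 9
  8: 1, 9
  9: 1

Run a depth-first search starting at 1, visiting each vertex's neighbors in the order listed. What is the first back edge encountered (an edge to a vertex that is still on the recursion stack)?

DFS from 1 (visiting each vertex's neighbors in the order listed); mark gray on enter, black on exit:
1 gray
  6 gray
    2 gray
      4 gray
        5 gray
          5→1: 1 is gray → back edge
First back edge: 5 → 1.

5->1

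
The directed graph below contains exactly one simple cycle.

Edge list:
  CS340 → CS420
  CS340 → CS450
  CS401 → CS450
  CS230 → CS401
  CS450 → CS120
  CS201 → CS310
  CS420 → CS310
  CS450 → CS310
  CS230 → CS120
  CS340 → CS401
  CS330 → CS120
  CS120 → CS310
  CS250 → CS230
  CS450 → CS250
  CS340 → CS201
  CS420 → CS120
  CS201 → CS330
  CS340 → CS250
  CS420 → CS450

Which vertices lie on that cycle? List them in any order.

DFS with gray/black marking from CS250:
CS250 gray
  CS230 gray
    CS120 gray
      CS310 gray
      CS310 black
    CS120 black
    CS401 gray
      CS450 gray
        CS450→CS120: CS120 black — skip
        CS450→CS250: CS250 is gray → back edge
Back edge closes the cycle CS250 → CS230 → CS401 → CS450 → CS250; its vertices are {CS230, CS250, CS401, CS450}.

CS230, CS250, CS401, CS450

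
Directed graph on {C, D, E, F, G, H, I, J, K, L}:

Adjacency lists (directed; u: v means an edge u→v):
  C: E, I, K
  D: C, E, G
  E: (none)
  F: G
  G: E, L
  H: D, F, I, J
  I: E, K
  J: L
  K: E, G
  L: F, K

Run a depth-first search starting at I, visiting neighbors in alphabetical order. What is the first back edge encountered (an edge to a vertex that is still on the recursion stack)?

F->G

DFS from I (visiting neighbors in alphabetical order); mark gray on enter, black on exit:
I gray
  E gray
  E black
  K gray
    K→E: E black — skip
    G gray
      G→E: E black — skip
      L gray
        F gray
          F→G: G is gray → back edge
First back edge: F → G.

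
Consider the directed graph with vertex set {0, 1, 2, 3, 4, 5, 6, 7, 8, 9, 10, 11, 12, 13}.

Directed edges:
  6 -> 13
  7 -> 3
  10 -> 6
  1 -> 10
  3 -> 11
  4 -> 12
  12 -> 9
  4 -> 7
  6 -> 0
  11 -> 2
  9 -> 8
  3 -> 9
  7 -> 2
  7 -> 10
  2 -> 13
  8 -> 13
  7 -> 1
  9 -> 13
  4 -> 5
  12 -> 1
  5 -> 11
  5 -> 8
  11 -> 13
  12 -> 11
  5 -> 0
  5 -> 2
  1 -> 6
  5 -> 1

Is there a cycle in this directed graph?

DFS with white/gray/black marking, starting from 9:
9 gray
  8 gray
    13 gray
    13 black
  8 black
  9→13: 13 black — skip
9 black
0 gray
0 black
1 gray
  10 gray
    6 gray
      6→13: 13 black — skip
      6→0: 0 black — skip
    6 black
  10 black
  1→6: 6 black — skip
1 black
2 gray
  2→13: 13 black — skip
2 black
3 gray
  11 gray
    11→13: 13 black — skip
    11→2: 2 black — skip
  11 black
  3→9: 9 black — skip
3 black
4 gray
  5 gray
    5→1: 1 black — skip
    5→11: 11 black — skip
    5→0: 0 black — skip
    5→8: 8 black — skip
    5→2: 2 black — skip
  5 black
  7 gray
    7→1: 1 black — skip
    7→3: 3 black — skip
    7→10: 10 black — skip
    7→2: 2 black — skip
  7 black
  12 gray
    12→9: 9 black — skip
    12→1: 1 black — skip
    12→11: 11 black — skip
  12 black
4 black
Every edge goes to a white or black vertex — no back edge, so the graph is acyclic.

No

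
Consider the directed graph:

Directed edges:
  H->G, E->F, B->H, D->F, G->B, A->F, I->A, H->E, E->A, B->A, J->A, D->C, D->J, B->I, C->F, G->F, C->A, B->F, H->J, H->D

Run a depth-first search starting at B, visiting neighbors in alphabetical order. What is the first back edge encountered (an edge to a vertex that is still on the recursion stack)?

DFS from B (visiting neighbors in alphabetical order); mark gray on enter, black on exit:
B gray
  A gray
    F gray
    F black
  A black
  B→F: F black — skip
  H gray
    D gray
      C gray
        C→A: A black — skip
        C→F: F black — skip
      C black
      D→F: F black — skip
      J gray
        J→A: A black — skip
      J black
    D black
    E gray
      E→A: A black — skip
      E→F: F black — skip
    E black
    G gray
      G→B: B is gray → back edge
First back edge: G → B.

G->B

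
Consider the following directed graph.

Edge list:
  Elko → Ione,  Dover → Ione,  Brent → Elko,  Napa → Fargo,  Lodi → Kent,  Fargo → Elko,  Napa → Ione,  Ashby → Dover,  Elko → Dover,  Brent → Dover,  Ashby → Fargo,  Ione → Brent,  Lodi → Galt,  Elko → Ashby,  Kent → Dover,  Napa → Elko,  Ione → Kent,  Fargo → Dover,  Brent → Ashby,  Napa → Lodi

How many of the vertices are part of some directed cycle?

A vertex is on a directed cycle iff it belongs to a strongly connected component of size ≥ 2 (or has a self-loop).
The vertices on cycles are {Elko, Ione, Kent, Ashby, Brent, Dover, Fargo} — 7 in total.

7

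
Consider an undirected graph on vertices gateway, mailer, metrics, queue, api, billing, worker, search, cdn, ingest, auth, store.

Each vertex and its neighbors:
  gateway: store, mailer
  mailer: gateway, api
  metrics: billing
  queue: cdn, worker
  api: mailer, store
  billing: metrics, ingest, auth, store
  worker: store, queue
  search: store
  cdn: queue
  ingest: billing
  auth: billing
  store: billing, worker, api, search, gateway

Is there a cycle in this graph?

DFS, tracking each vertex's parent; an edge to a visited non-parent vertex closes a cycle.
Start from metrics:
visit metrics (parent –)
  visit billing (parent metrics)
    billing–metrics: parent, skip
    visit ingest (parent billing)
      ingest–billing: parent, skip
    visit auth (parent billing)
      auth–billing: parent, skip
    visit store (parent billing)
      store–billing: parent, skip
      visit worker (parent store)
        worker–store: parent, skip
        visit queue (parent worker)
          visit cdn (parent queue)
            cdn–queue: parent, skip
          queue–worker: parent, skip
      visit api (parent store)
        visit mailer (parent api)
          visit gateway (parent mailer)
            gateway–store: store visited and ≠ parent → cycle
Cycle: store – api – mailer – gateway – store.

Yes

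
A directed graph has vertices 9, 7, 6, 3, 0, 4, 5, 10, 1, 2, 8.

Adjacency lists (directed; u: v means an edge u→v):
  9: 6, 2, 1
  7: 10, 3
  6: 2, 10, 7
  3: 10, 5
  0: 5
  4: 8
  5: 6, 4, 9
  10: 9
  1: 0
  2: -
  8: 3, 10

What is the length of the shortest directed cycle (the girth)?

3

For each vertex v, BFS finds the shortest path from v back to v.
The shortest such closed walk is 9 → 6 → 10 → 9, length 3.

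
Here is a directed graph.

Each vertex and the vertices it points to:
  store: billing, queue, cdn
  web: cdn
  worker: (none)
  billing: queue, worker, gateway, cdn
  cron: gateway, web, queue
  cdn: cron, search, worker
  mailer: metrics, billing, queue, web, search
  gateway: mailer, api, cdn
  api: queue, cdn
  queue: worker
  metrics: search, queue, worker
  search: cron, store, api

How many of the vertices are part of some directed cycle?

10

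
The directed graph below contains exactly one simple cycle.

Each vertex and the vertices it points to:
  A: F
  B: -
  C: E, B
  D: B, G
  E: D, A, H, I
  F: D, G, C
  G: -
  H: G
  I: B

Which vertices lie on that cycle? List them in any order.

A, C, E, F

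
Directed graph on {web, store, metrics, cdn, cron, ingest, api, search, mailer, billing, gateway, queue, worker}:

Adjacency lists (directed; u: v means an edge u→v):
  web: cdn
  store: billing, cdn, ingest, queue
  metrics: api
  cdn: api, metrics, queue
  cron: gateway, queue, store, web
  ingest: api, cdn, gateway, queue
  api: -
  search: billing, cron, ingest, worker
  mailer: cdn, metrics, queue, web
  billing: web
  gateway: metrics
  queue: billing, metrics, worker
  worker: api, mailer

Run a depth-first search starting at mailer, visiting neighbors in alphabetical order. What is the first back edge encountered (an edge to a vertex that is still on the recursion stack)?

DFS from mailer (visiting neighbors in alphabetical order); mark gray on enter, black on exit:
mailer gray
  cdn gray
    api gray
    api black
    metrics gray
      metrics→api: api black — skip
    metrics black
    queue gray
      billing gray
        web gray
          web→cdn: cdn is gray → back edge
First back edge: web → cdn.

web→cdn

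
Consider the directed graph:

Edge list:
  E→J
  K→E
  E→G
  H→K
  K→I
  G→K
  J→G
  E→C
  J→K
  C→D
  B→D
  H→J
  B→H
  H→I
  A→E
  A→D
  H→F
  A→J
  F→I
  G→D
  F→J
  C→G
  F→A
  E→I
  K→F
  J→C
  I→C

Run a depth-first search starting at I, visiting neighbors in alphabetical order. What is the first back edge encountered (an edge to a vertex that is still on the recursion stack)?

E->C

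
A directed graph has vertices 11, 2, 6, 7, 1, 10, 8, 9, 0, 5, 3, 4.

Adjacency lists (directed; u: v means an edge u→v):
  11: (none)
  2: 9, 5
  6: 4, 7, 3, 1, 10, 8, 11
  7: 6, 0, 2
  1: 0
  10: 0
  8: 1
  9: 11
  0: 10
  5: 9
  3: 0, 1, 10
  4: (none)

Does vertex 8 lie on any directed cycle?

No

8 lies on a cycle iff there is a path from 8 back to itself.
Exploring from 8, it never reaches itself; equivalently, its strongly connected component is a singleton.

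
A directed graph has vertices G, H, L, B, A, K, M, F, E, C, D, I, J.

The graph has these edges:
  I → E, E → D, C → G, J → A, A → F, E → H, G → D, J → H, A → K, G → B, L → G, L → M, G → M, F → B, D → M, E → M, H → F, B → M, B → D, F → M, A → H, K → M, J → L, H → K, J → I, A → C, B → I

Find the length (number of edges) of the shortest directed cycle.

For each vertex v, BFS finds the shortest path from v back to v.
The shortest such closed walk is I → E → H → F → B → I, length 5.

5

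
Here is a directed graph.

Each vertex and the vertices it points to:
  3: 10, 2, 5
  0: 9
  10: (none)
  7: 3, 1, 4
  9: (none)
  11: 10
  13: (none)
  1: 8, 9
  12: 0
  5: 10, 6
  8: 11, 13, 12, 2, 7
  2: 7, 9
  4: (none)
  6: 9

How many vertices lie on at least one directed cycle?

5

A vertex is on a directed cycle iff it belongs to a strongly connected component of size ≥ 2 (or has a self-loop).
The vertices on cycles are {1, 2, 3, 7, 8} — 5 in total.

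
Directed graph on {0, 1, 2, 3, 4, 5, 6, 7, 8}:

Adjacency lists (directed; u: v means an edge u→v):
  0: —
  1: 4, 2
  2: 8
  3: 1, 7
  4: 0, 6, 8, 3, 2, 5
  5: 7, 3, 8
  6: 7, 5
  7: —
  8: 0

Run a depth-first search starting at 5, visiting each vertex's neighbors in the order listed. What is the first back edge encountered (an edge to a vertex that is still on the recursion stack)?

6→5

DFS from 5 (visiting each vertex's neighbors in the order listed); mark gray on enter, black on exit:
5 gray
  7 gray
  7 black
  3 gray
    1 gray
      4 gray
        0 gray
        0 black
        6 gray
          6→7: 7 black — skip
          6→5: 5 is gray → back edge
First back edge: 6 → 5.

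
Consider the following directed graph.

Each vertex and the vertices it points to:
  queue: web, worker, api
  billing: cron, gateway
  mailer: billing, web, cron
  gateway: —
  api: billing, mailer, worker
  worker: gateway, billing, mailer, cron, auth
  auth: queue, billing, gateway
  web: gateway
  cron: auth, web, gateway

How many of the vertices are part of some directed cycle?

A vertex is on a directed cycle iff it belongs to a strongly connected component of size ≥ 2 (or has a self-loop).
The vertices on cycles are {api, auth, cron, queue, mailer, worker, billing} — 7 in total.

7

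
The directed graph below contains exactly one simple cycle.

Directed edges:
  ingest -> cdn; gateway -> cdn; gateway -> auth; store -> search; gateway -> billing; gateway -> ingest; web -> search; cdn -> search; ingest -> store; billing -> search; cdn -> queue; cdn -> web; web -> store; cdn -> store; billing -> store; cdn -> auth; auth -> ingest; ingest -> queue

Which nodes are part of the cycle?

DFS with gray/black marking from ingest:
ingest gray
  cdn gray
    auth gray
      auth→ingest: ingest is gray → back edge
Back edge closes the cycle ingest → cdn → auth → ingest; its vertices are {cdn, auth, ingest}.

cdn, auth, ingest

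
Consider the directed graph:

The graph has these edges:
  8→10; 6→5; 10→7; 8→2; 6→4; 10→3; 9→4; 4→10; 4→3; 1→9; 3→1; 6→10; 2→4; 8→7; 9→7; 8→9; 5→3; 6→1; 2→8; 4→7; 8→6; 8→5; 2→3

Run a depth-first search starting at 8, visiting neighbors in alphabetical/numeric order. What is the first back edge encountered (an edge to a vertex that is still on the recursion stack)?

DFS from 8 (visiting neighbors in alphabetical/numeric order); mark gray on enter, black on exit:
8 gray
  2 gray
    3 gray
      1 gray
        9 gray
          4 gray
            4→3: 3 is gray → back edge
First back edge: 4 → 3.

4->3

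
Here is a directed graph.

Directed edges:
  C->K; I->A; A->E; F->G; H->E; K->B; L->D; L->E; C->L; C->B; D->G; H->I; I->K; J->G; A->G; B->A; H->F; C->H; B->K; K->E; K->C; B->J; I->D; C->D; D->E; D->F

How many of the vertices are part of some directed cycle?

5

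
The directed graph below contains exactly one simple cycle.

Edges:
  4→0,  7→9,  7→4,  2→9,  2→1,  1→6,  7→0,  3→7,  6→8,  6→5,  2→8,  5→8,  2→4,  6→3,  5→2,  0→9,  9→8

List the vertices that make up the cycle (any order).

1, 2, 5, 6

DFS with gray/black marking from 6:
6 gray
  5 gray
    2 gray
      4 gray
        0 gray
          9 gray
            8 gray
            8 black
          9 black
        0 black
      4 black
      1 gray
        1→6: 6 is gray → back edge
Back edge closes the cycle 6 → 5 → 2 → 1 → 6; its vertices are {1, 2, 5, 6}.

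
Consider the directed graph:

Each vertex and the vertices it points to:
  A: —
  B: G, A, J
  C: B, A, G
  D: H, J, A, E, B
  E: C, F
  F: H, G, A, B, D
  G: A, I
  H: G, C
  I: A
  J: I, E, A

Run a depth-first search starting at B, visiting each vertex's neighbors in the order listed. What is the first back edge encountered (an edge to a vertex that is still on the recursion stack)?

DFS from B (visiting each vertex's neighbors in the order listed); mark gray on enter, black on exit:
B gray
  G gray
    A gray
    A black
    I gray
      I→A: A black — skip
    I black
  G black
  B→A: A black — skip
  J gray
    J→I: I black — skip
    E gray
      C gray
        C→B: B is gray → back edge
First back edge: C → B.

C->B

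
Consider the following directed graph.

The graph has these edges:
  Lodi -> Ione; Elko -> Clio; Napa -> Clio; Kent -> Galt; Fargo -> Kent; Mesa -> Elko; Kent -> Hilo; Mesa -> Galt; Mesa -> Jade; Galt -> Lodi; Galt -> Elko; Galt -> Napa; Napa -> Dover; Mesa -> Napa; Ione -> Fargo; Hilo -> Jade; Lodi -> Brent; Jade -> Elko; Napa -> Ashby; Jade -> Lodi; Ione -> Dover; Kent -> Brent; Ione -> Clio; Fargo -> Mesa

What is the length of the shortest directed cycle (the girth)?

For each vertex v, BFS finds the shortest path from v back to v.
The shortest such closed walk is Ione → Fargo → Kent → Galt → Lodi → Ione, length 5.

5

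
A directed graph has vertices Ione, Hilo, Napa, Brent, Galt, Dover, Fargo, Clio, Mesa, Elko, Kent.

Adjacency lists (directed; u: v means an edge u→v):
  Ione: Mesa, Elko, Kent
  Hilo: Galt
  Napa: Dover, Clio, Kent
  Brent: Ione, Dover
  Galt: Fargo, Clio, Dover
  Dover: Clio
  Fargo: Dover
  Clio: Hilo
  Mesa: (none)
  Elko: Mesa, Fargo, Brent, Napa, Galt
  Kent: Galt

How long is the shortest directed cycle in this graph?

For each vertex v, BFS finds the shortest path from v back to v.
The shortest such closed walk is Ione → Elko → Brent → Ione, length 3.

3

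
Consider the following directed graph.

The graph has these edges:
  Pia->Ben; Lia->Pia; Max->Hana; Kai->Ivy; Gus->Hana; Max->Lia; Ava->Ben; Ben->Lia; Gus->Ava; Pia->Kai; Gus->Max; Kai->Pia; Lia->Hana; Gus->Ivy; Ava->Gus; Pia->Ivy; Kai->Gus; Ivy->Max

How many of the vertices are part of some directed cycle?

8

A vertex is on a directed cycle iff it belongs to a strongly connected component of size ≥ 2 (or has a self-loop).
The vertices on cycles are {Ava, Ben, Gus, Ivy, Kai, Lia, Max, Pia} — 8 in total.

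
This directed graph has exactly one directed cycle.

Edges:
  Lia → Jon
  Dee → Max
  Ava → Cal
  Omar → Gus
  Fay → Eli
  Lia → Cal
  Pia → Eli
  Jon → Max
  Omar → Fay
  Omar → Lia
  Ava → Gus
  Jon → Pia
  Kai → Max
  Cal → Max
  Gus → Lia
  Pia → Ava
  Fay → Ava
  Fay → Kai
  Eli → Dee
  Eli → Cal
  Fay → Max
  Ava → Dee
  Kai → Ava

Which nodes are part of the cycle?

DFS with gray/black marking from Lia:
Lia gray
  Cal gray
    Max gray
    Max black
  Cal black
  Jon gray
    Jon→Max: Max black — skip
    Pia gray
      Ava gray
        Dee gray
          Dee→Max: Max black — skip
        Dee black
        Ava→Cal: Cal black — skip
        Gus gray
          Gus→Lia: Lia is gray → back edge
Back edge closes the cycle Lia → Jon → Pia → Ava → Gus → Lia; its vertices are {Ava, Gus, Jon, Lia, Pia}.

Ava, Gus, Jon, Lia, Pia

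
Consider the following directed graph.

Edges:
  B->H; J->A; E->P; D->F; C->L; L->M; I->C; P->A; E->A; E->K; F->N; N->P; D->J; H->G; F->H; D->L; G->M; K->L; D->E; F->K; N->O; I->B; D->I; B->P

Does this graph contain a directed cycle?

No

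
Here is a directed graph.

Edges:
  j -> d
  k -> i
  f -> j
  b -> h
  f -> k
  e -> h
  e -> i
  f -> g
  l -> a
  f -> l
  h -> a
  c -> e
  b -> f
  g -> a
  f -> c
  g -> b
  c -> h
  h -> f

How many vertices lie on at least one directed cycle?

A vertex is on a directed cycle iff it belongs to a strongly connected component of size ≥ 2 (or has a self-loop).
The vertices on cycles are {b, c, e, f, g, h} — 6 in total.

6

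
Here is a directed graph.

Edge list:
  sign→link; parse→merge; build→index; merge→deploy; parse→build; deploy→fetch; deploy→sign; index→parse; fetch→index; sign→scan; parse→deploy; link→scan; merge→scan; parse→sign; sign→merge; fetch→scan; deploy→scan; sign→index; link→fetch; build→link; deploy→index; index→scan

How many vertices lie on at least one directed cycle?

8

A vertex is on a directed cycle iff it belongs to a strongly connected component of size ≥ 2 (or has a self-loop).
The vertices on cycles are {link, sign, build, fetch, index, merge, parse, deploy} — 8 in total.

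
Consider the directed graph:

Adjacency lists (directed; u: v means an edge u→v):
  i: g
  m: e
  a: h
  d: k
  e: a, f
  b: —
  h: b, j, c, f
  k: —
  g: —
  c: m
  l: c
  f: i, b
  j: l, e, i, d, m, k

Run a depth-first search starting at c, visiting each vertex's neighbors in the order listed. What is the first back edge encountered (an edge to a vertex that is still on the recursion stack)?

l→c

DFS from c (visiting each vertex's neighbors in the order listed); mark gray on enter, black on exit:
c gray
  m gray
    e gray
      a gray
        h gray
          b gray
          b black
          j gray
            l gray
              l→c: c is gray → back edge
First back edge: l → c.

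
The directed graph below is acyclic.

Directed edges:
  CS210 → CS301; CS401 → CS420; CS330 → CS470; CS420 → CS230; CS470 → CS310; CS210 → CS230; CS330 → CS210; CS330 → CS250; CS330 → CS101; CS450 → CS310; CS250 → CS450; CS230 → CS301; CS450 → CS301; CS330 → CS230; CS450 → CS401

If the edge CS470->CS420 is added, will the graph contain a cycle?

Adding CS470→CS420 creates a cycle iff CS420 can already reach CS470.
Explore from CS420: no path reaches CS470. The graph stays acyclic.

No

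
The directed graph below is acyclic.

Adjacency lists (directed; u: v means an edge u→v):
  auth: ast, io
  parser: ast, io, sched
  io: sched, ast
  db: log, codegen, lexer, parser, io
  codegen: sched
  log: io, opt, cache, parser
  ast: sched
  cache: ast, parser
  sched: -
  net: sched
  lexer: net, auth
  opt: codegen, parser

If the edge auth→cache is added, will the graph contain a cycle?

No

Adding auth→cache creates a cycle iff cache can already reach auth.
Explore from cache: no path reaches auth. The graph stays acyclic.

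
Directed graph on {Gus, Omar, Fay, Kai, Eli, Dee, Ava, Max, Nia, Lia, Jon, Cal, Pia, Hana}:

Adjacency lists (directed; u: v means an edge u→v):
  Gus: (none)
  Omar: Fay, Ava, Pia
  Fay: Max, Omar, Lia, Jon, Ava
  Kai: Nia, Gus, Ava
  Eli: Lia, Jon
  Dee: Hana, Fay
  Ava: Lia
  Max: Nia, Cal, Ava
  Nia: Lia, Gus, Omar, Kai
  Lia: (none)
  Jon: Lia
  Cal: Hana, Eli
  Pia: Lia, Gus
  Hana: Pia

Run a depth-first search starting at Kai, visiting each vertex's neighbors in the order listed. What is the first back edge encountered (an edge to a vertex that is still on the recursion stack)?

Max→Nia

DFS from Kai (visiting each vertex's neighbors in the order listed); mark gray on enter, black on exit:
Kai gray
  Nia gray
    Lia gray
    Lia black
    Gus gray
    Gus black
    Omar gray
      Fay gray
        Max gray
          Max→Nia: Nia is gray → back edge
First back edge: Max → Nia.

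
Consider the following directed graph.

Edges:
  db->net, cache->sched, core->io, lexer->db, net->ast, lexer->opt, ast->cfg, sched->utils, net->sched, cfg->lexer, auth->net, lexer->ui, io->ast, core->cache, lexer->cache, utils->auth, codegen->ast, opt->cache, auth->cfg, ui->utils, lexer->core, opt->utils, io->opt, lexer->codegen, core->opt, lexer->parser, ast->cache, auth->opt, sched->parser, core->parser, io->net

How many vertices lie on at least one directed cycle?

14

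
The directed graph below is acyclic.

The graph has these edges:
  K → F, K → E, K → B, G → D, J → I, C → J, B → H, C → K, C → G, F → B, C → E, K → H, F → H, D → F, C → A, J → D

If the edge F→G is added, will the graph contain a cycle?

Yes

Adding F→G creates a cycle iff G can already reach F.
Path from G: G → D → F.
So G → … → F → G is a cycle.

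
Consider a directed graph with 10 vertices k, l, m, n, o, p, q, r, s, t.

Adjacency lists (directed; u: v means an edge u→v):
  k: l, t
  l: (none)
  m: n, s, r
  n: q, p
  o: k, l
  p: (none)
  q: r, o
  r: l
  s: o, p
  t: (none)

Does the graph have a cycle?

No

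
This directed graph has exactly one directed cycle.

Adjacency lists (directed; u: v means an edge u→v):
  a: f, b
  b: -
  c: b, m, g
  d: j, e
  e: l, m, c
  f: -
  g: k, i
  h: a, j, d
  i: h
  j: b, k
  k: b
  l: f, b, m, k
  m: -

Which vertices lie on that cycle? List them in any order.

c, d, e, g, h, i

DFS with gray/black marking from g:
g gray
  k gray
    b gray
    b black
  k black
  i gray
    h gray
      a gray
        f gray
        f black
        a→b: b black — skip
      a black
      j gray
        j→b: b black — skip
        j→k: k black — skip
      j black
      d gray
        d→j: j black — skip
        e gray
          l gray
            l→f: f black — skip
            l→b: b black — skip
            m gray
            m black
            l→k: k black — skip
          l black
          e→m: m black — skip
          c gray
            c→b: b black — skip
            c→m: m black — skip
            c→g: g is gray → back edge
Back edge closes the cycle g → i → h → d → e → c → g; its vertices are {c, d, e, g, h, i}.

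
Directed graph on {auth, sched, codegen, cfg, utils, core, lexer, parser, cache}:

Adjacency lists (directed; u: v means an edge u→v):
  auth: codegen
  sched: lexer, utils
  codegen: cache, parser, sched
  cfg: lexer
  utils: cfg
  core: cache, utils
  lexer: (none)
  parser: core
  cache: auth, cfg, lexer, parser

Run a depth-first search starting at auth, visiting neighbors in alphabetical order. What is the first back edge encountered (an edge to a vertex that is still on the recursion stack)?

DFS from auth (visiting neighbors in alphabetical order); mark gray on enter, black on exit:
auth gray
  codegen gray
    cache gray
      cache→auth: auth is gray → back edge
First back edge: cache → auth.

cache→auth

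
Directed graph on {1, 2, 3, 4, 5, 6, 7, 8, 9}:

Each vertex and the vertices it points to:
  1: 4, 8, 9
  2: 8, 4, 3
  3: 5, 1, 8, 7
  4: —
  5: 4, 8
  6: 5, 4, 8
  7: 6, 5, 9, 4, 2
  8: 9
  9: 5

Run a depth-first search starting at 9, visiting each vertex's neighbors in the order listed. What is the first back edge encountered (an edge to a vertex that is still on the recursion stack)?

8->9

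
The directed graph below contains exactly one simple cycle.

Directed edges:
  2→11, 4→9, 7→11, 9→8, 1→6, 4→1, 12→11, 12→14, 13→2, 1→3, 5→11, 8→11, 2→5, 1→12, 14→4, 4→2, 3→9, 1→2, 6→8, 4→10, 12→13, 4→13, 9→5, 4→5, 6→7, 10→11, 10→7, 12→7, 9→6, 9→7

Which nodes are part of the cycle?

1, 4, 12, 14

DFS with gray/black marking from 14:
14 gray
  4 gray
    1 gray
      12 gray
        11 gray
        11 black
        13 gray
          2 gray
            2→11: 11 black — skip
            5 gray
              5→11: 11 black — skip
            5 black
          2 black
        13 black
        12→14: 14 is gray → back edge
Back edge closes the cycle 14 → 4 → 1 → 12 → 14; its vertices are {1, 4, 12, 14}.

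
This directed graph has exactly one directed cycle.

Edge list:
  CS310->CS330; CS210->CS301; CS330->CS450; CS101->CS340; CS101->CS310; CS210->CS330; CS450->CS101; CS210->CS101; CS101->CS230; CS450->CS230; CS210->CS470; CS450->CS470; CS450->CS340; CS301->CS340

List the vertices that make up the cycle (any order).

DFS with gray/black marking from CS330:
CS330 gray
  CS450 gray
    CS101 gray
      CS340 gray
      CS340 black
      CS230 gray
      CS230 black
      CS310 gray
        CS310→CS330: CS330 is gray → back edge
Back edge closes the cycle CS330 → CS450 → CS101 → CS310 → CS330; its vertices are {CS101, CS310, CS330, CS450}.

CS101, CS310, CS330, CS450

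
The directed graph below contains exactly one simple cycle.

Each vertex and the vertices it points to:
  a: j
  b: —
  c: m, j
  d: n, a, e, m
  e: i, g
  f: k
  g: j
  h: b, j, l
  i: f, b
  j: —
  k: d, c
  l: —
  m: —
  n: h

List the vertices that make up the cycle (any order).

DFS with gray/black marking from k:
k gray
  d gray
    n gray
      h gray
        b gray
        b black
        j gray
        j black
        l gray
        l black
      h black
    n black
    a gray
      a→j: j black — skip
    a black
    e gray
      i gray
        f gray
          f→k: k is gray → back edge
Back edge closes the cycle k → d → e → i → f → k; its vertices are {d, e, f, i, k}.

d, e, f, i, k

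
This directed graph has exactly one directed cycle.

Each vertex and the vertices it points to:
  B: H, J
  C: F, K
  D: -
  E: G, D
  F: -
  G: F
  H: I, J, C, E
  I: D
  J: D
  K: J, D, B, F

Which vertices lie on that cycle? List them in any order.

DFS with gray/black marking from H:
H gray
  I gray
    D gray
    D black
  I black
  J gray
    J→D: D black — skip
  J black
  C gray
    F gray
    F black
    K gray
      K→J: J black — skip
      K→D: D black — skip
      B gray
        B→H: H is gray → back edge
Back edge closes the cycle H → C → K → B → H; its vertices are {B, C, H, K}.

B, C, H, K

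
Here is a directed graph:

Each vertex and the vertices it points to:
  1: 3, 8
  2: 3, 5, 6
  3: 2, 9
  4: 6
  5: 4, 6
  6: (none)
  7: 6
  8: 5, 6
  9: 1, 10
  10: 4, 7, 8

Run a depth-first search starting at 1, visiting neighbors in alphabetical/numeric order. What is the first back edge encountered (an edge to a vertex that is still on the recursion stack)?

2→3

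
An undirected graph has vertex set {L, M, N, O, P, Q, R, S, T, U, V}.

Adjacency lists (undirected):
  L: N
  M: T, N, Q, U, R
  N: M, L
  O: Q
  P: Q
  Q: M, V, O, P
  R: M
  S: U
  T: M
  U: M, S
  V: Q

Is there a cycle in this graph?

DFS, tracking each vertex's parent; an edge to a visited non-parent vertex closes a cycle.
Start from V:
visit V (parent –)
  visit Q (parent V)
    visit M (parent Q)
      visit T (parent M)
        T–M: parent, skip
      visit N (parent M)
        N–M: parent, skip
        visit L (parent N)
          L–N: parent, skip
      M–Q: parent, skip
      visit U (parent M)
        U–M: parent, skip
        visit S (parent U)
          S–U: parent, skip
      visit R (parent M)
        R–M: parent, skip
    Q–V: parent, skip
    visit O (parent Q)
      O–Q: parent, skip
    visit P (parent Q)
      P–Q: parent, skip
No non-parent visited neighbor found — the graph is a forest.

No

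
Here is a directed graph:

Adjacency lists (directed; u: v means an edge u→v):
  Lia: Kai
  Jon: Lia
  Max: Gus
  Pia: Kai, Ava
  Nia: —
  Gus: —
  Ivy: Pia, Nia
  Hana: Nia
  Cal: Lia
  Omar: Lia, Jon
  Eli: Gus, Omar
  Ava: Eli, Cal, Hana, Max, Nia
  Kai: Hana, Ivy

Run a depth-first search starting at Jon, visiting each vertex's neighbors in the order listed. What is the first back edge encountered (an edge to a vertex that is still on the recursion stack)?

DFS from Jon (visiting each vertex's neighbors in the order listed); mark gray on enter, black on exit:
Jon gray
  Lia gray
    Kai gray
      Hana gray
        Nia gray
        Nia black
      Hana black
      Ivy gray
        Pia gray
          Pia→Kai: Kai is gray → back edge
First back edge: Pia → Kai.

Pia->Kai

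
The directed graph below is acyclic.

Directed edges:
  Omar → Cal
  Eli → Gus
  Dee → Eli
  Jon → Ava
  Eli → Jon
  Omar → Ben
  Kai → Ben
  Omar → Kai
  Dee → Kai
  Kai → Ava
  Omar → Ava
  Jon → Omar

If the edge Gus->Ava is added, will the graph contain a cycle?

No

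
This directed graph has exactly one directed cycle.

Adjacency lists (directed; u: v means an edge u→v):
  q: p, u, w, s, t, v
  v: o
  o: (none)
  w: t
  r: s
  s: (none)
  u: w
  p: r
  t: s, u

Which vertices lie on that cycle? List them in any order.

DFS with gray/black marking from w:
w gray
  t gray
    s gray
    s black
    u gray
      u→w: w is gray → back edge
Back edge closes the cycle w → t → u → w; its vertices are {t, u, w}.

t, u, w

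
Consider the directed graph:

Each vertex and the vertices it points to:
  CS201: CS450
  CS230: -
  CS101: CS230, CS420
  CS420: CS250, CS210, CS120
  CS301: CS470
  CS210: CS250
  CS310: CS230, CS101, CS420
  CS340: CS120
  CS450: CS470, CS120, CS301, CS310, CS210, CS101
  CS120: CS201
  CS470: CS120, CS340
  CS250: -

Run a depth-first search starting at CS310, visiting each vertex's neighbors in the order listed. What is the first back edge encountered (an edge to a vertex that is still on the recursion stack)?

CS470→CS120

DFS from CS310 (visiting each vertex's neighbors in the order listed); mark gray on enter, black on exit:
CS310 gray
  CS230 gray
  CS230 black
  CS101 gray
    CS101→CS230: CS230 black — skip
    CS420 gray
      CS250 gray
      CS250 black
      CS210 gray
        CS210→CS250: CS250 black — skip
      CS210 black
      CS120 gray
        CS201 gray
          CS450 gray
            CS470 gray
              CS470→CS120: CS120 is gray → back edge
First back edge: CS470 → CS120.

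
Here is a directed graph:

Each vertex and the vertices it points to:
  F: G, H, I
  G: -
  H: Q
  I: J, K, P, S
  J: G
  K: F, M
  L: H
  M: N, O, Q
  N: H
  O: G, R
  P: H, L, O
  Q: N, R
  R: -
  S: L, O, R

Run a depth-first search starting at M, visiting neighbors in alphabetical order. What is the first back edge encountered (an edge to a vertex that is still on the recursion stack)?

Q->N

DFS from M (visiting neighbors in alphabetical order); mark gray on enter, black on exit:
M gray
  N gray
    H gray
      Q gray
        Q→N: N is gray → back edge
First back edge: Q → N.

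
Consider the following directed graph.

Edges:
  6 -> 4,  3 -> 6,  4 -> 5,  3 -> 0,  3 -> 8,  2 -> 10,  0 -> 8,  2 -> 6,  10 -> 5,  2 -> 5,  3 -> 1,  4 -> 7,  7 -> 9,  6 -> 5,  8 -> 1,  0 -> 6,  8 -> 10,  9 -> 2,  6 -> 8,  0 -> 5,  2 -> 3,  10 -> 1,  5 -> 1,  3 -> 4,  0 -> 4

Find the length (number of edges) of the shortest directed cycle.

5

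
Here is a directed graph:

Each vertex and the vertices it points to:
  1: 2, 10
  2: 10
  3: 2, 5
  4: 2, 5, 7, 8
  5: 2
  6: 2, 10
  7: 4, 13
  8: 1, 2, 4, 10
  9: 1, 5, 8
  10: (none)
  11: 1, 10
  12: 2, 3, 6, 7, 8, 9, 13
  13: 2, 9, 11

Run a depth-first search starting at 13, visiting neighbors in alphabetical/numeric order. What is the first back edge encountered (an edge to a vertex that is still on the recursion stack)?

7->4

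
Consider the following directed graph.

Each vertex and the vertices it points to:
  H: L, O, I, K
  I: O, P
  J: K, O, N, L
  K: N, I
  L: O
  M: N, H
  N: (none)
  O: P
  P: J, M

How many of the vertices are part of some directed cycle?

8

A vertex is on a directed cycle iff it belongs to a strongly connected component of size ≥ 2 (or has a self-loop).
The vertices on cycles are {H, I, J, K, L, M, O, P} — 8 in total.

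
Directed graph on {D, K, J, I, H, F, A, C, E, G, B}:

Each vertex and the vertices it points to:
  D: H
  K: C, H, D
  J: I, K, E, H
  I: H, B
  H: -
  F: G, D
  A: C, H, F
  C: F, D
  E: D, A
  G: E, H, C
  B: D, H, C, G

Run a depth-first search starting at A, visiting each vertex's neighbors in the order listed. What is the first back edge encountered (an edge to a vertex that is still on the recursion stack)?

E->A

DFS from A (visiting each vertex's neighbors in the order listed); mark gray on enter, black on exit:
A gray
  C gray
    F gray
      G gray
        E gray
          D gray
            H gray
            H black
          D black
          E→A: A is gray → back edge
First back edge: E → A.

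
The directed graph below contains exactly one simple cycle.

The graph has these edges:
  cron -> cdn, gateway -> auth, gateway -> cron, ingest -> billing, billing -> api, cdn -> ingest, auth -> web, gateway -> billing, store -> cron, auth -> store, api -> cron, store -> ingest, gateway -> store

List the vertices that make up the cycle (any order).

api, cdn, cron, ingest, billing

DFS with gray/black marking from billing:
billing gray
  api gray
    cron gray
      cdn gray
        ingest gray
          ingest→billing: billing is gray → back edge
Back edge closes the cycle billing → api → cron → cdn → ingest → billing; its vertices are {api, cdn, cron, ingest, billing}.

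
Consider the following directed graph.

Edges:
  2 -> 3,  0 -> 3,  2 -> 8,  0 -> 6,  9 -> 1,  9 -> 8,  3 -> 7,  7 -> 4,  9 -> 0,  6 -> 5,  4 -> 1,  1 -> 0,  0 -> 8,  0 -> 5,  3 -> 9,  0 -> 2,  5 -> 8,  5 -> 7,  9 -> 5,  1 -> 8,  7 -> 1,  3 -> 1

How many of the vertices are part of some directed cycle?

A vertex is on a directed cycle iff it belongs to a strongly connected component of size ≥ 2 (or has a self-loop).
The vertices on cycles are {0, 1, 2, 3, 4, 5, 6, 7, 9} — 9 in total.

9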